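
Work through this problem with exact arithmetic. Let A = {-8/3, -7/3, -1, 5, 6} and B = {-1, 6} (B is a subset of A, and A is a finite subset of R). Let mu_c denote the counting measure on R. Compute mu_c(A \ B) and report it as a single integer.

Counting measure assigns mu_c(E) = |E| (number of elements) when E is finite. For B subset A, A \ B is the set of elements of A not in B, so |A \ B| = |A| - |B|.
|A| = 5, |B| = 2, so mu_c(A \ B) = 5 - 2 = 3.

3


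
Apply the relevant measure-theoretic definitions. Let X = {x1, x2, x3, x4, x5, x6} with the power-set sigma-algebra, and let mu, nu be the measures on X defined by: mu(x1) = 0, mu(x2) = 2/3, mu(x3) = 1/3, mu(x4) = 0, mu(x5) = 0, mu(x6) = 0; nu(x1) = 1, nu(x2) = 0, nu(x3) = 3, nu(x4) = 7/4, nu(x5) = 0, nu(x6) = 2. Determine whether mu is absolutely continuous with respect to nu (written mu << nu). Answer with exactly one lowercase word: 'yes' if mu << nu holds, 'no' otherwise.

mu << nu means: every nu-null measurable set is also mu-null; equivalently, for every atom x, if nu({x}) = 0 then mu({x}) = 0.
Checking each atom:
  x1: nu = 1 > 0 -> no constraint.
  x2: nu = 0, mu = 2/3 > 0 -> violates mu << nu.
  x3: nu = 3 > 0 -> no constraint.
  x4: nu = 7/4 > 0 -> no constraint.
  x5: nu = 0, mu = 0 -> consistent with mu << nu.
  x6: nu = 2 > 0 -> no constraint.
The atom(s) x2 violate the condition (nu = 0 but mu > 0). Therefore mu is NOT absolutely continuous w.r.t. nu.

no


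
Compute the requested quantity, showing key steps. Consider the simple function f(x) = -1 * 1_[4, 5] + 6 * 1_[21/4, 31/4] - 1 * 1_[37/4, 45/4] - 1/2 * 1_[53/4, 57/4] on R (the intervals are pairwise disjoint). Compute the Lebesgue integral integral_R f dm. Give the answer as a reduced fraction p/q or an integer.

For a simple function f = sum_i c_i * 1_{A_i} with disjoint A_i,
  integral f dm = sum_i c_i * m(A_i).
Lengths of the A_i:
  m(A_1) = 5 - 4 = 1.
  m(A_2) = 31/4 - 21/4 = 5/2.
  m(A_3) = 45/4 - 37/4 = 2.
  m(A_4) = 57/4 - 53/4 = 1.
Contributions c_i * m(A_i):
  (-1) * (1) = -1.
  (6) * (5/2) = 15.
  (-1) * (2) = -2.
  (-1/2) * (1) = -1/2.
Total: -1 + 15 - 2 - 1/2 = 23/2.

23/2


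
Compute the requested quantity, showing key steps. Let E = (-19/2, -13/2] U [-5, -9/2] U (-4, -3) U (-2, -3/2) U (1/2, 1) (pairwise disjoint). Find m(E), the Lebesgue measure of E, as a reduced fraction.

For pairwise disjoint intervals, m(union_i I_i) = sum_i m(I_i),
and m is invariant under swapping open/closed endpoints (single points have measure 0).
So m(E) = sum_i (b_i - a_i).
  I_1 has length -13/2 - (-19/2) = 3.
  I_2 has length -9/2 - (-5) = 1/2.
  I_3 has length -3 - (-4) = 1.
  I_4 has length -3/2 - (-2) = 1/2.
  I_5 has length 1 - 1/2 = 1/2.
Summing:
  m(E) = 3 + 1/2 + 1 + 1/2 + 1/2 = 11/2.

11/2


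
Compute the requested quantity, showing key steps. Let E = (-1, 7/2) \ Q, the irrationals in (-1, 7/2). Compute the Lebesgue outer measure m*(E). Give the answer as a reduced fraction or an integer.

The interval I = (-1, 7/2) has m(I) = 7/2 - (-1) = 9/2 (endpoints are measure-zero, so open/closed/half-open agree). Write I = (I cap Q) u (I \ Q). The rationals in I are countable, so m*(I cap Q) = 0 (cover each rational by intervals whose total length is arbitrarily small). By countable subadditivity m*(I) <= m*(I cap Q) + m*(I \ Q), hence m*(I \ Q) >= m(I) = 9/2. The reverse inequality m*(I \ Q) <= m*(I) = 9/2 is trivial since (I \ Q) is a subset of I. Therefore m*(I \ Q) = 9/2.

9/2


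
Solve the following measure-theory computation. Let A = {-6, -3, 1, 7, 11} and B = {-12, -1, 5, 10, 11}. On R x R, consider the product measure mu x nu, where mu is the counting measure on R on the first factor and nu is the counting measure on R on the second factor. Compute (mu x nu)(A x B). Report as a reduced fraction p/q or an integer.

For a measurable rectangle A x B, the product measure satisfies
  (mu x nu)(A x B) = mu(A) * nu(B).
  mu(A) = 5.
  nu(B) = 5.
  (mu x nu)(A x B) = 5 * 5 = 25.

25


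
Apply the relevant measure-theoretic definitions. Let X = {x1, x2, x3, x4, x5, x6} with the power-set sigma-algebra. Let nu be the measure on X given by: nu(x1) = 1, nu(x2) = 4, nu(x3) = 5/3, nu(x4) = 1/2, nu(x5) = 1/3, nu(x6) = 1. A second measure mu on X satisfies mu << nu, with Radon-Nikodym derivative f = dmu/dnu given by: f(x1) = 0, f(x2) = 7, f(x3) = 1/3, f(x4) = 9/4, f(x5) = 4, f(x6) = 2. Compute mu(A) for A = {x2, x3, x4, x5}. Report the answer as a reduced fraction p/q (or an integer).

By the defining property of the Radon-Nikodym derivative, for every measurable set A,
  mu(A) = integral_A f dnu.
Since nu is a discrete measure concentrated on the atoms of X, the integral over A reduces to the sum
  mu(A) = sum_{x in A} f(x) * nu({x}).
Computing each term:
  x2: f(x2) * nu(x2) = 7 * 4 = 28.
  x3: f(x3) * nu(x3) = 1/3 * 5/3 = 5/9.
  x4: f(x4) * nu(x4) = 9/4 * 1/2 = 9/8.
  x5: f(x5) * nu(x5) = 4 * 1/3 = 4/3.
Summing: mu(A) = 28 + 5/9 + 9/8 + 4/3 = 2233/72.

2233/72


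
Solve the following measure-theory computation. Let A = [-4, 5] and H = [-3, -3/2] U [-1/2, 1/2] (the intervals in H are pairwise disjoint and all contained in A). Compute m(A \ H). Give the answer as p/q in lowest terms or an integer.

The ambient interval has length m(A) = 5 - (-4) = 9.
Since the holes are disjoint and sit inside A, by finite additivity
  m(H) = sum_i (b_i - a_i), and m(A \ H) = m(A) - m(H).
Computing the hole measures:
  m(H_1) = -3/2 - (-3) = 3/2.
  m(H_2) = 1/2 - (-1/2) = 1.
Summed: m(H) = 3/2 + 1 = 5/2.
So m(A \ H) = 9 - 5/2 = 13/2.

13/2


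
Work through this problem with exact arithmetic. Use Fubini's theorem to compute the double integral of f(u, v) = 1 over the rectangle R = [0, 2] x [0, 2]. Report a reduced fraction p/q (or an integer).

f(u, v) is a tensor product of a function of u and a function of v, and both factors are bounded continuous (hence Lebesgue integrable) on the rectangle, so Fubini's theorem applies:
  integral_R f d(m x m) = (integral_a1^b1 1 du) * (integral_a2^b2 1 dv).
Inner integral in u: integral_{0}^{2} 1 du = (2^1 - 0^1)/1
  = 2.
Inner integral in v: integral_{0}^{2} 1 dv = (2^1 - 0^1)/1
  = 2.
Product: (2) * (2) = 4.

4


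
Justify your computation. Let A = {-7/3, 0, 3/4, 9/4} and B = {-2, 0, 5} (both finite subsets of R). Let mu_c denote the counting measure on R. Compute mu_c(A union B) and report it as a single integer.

Counting measure on a finite set equals cardinality. By inclusion-exclusion, |A union B| = |A| + |B| - |A cap B|.
|A| = 4, |B| = 3, |A cap B| = 1.
So mu_c(A union B) = 4 + 3 - 1 = 6.

6


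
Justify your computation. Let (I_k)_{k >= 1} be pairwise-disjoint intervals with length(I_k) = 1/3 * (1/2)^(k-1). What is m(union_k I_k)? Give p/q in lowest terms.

By countable additivity of the Lebesgue measure on pairwise disjoint measurable sets,
  m(union_{k >= 1} I_k) = sum_{k >= 1} m(I_k) = sum_{k >= 1} a * r^(k-1),
  with a = 1/3 and r = 1/2.
Since 0 < r = 1/2 < 1, the geometric series converges:
  sum_{k >= 1} a * r^(k-1) = a / (1 - r).
  = 1/3 / (1 - 1/2)
  = 1/3 / (1/2)
  = 2/3.

2/3


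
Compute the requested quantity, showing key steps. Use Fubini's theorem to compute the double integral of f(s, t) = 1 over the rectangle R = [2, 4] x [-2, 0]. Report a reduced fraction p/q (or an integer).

f(s, t) is a tensor product of a function of s and a function of t, and both factors are bounded continuous (hence Lebesgue integrable) on the rectangle, so Fubini's theorem applies:
  integral_R f d(m x m) = (integral_a1^b1 1 ds) * (integral_a2^b2 1 dt).
Inner integral in s: integral_{2}^{4} 1 ds = (4^1 - 2^1)/1
  = 2.
Inner integral in t: integral_{-2}^{0} 1 dt = (0^1 - (-2)^1)/1
  = 2.
Product: (2) * (2) = 4.

4


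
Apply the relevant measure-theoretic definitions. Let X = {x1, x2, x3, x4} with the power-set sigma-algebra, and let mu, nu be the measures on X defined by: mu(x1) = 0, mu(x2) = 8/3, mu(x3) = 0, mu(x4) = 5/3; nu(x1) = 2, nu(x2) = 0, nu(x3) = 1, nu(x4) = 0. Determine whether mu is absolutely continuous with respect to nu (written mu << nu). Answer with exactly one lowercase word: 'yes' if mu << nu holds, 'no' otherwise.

mu << nu means: every nu-null measurable set is also mu-null; equivalently, for every atom x, if nu({x}) = 0 then mu({x}) = 0.
Checking each atom:
  x1: nu = 2 > 0 -> no constraint.
  x2: nu = 0, mu = 8/3 > 0 -> violates mu << nu.
  x3: nu = 1 > 0 -> no constraint.
  x4: nu = 0, mu = 5/3 > 0 -> violates mu << nu.
The atom(s) x2, x4 violate the condition (nu = 0 but mu > 0). Therefore mu is NOT absolutely continuous w.r.t. nu.

no


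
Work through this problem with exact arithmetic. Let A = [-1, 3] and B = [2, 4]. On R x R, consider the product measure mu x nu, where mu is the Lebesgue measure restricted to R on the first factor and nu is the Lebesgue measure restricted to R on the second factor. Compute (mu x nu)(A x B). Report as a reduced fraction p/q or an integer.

For a measurable rectangle A x B, the product measure satisfies
  (mu x nu)(A x B) = mu(A) * nu(B).
  mu(A) = 4.
  nu(B) = 2.
  (mu x nu)(A x B) = 4 * 2 = 8.

8


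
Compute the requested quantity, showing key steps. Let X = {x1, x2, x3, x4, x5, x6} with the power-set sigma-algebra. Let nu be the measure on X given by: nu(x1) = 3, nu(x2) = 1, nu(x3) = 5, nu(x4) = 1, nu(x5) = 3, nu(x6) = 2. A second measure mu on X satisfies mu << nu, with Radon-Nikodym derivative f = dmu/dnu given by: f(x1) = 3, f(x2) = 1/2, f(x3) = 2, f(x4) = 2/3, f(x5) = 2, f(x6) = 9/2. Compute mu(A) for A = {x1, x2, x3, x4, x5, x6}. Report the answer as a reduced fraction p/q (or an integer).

By the defining property of the Radon-Nikodym derivative, for every measurable set A,
  mu(A) = integral_A f dnu.
Since nu is a discrete measure concentrated on the atoms of X, the integral over A reduces to the sum
  mu(A) = sum_{x in A} f(x) * nu({x}).
Computing each term:
  x1: f(x1) * nu(x1) = 3 * 3 = 9.
  x2: f(x2) * nu(x2) = 1/2 * 1 = 1/2.
  x3: f(x3) * nu(x3) = 2 * 5 = 10.
  x4: f(x4) * nu(x4) = 2/3 * 1 = 2/3.
  x5: f(x5) * nu(x5) = 2 * 3 = 6.
  x6: f(x6) * nu(x6) = 9/2 * 2 = 9.
Summing: mu(A) = 9 + 1/2 + 10 + 2/3 + 6 + 9 = 211/6.

211/6


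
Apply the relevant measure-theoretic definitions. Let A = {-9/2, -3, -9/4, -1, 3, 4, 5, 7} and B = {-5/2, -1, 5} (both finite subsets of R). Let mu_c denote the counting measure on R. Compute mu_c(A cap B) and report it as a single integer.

Counting measure on a finite set equals cardinality. mu_c(A cap B) = |A cap B| (elements appearing in both).
Enumerating the elements of A that also lie in B gives 2 element(s).
So mu_c(A cap B) = 2.

2


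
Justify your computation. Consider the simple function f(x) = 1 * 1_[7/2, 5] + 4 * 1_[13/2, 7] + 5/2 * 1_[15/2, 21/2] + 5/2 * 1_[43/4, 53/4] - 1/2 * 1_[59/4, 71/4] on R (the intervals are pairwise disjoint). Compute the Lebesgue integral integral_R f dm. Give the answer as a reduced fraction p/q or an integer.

For a simple function f = sum_i c_i * 1_{A_i} with disjoint A_i,
  integral f dm = sum_i c_i * m(A_i).
Lengths of the A_i:
  m(A_1) = 5 - 7/2 = 3/2.
  m(A_2) = 7 - 13/2 = 1/2.
  m(A_3) = 21/2 - 15/2 = 3.
  m(A_4) = 53/4 - 43/4 = 5/2.
  m(A_5) = 71/4 - 59/4 = 3.
Contributions c_i * m(A_i):
  (1) * (3/2) = 3/2.
  (4) * (1/2) = 2.
  (5/2) * (3) = 15/2.
  (5/2) * (5/2) = 25/4.
  (-1/2) * (3) = -3/2.
Total: 3/2 + 2 + 15/2 + 25/4 - 3/2 = 63/4.

63/4


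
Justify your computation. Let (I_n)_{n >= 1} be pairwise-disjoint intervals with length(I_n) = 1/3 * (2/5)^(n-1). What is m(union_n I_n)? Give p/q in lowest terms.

By countable additivity of the Lebesgue measure on pairwise disjoint measurable sets,
  m(union_{n >= 1} I_n) = sum_{n >= 1} m(I_n) = sum_{n >= 1} a * r^(n-1),
  with a = 1/3 and r = 2/5.
Since 0 < r = 2/5 < 1, the geometric series converges:
  sum_{n >= 1} a * r^(n-1) = a / (1 - r).
  = 1/3 / (1 - 2/5)
  = 1/3 / (3/5)
  = 5/9.

5/9


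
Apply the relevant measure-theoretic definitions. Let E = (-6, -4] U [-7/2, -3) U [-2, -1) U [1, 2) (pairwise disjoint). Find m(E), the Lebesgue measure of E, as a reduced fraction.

For pairwise disjoint intervals, m(union_i I_i) = sum_i m(I_i),
and m is invariant under swapping open/closed endpoints (single points have measure 0).
So m(E) = sum_i (b_i - a_i).
  I_1 has length -4 - (-6) = 2.
  I_2 has length -3 - (-7/2) = 1/2.
  I_3 has length -1 - (-2) = 1.
  I_4 has length 2 - 1 = 1.
Summing:
  m(E) = 2 + 1/2 + 1 + 1 = 9/2.

9/2


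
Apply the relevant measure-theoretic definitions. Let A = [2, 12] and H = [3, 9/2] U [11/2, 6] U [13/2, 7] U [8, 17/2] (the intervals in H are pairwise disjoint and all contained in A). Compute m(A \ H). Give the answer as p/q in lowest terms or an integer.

The ambient interval has length m(A) = 12 - 2 = 10.
Since the holes are disjoint and sit inside A, by finite additivity
  m(H) = sum_i (b_i - a_i), and m(A \ H) = m(A) - m(H).
Computing the hole measures:
  m(H_1) = 9/2 - 3 = 3/2.
  m(H_2) = 6 - 11/2 = 1/2.
  m(H_3) = 7 - 13/2 = 1/2.
  m(H_4) = 17/2 - 8 = 1/2.
Summed: m(H) = 3/2 + 1/2 + 1/2 + 1/2 = 3.
So m(A \ H) = 10 - 3 = 7.

7


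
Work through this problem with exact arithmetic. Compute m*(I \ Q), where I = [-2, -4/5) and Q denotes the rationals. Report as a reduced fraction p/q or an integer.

The interval I = [-2, -4/5) has m(I) = -4/5 - (-2) = 6/5 (endpoints are measure-zero, so open/closed/half-open agree). Write I = (I cap Q) u (I \ Q). The rationals in I are countable, so m*(I cap Q) = 0 (cover each rational by intervals whose total length is arbitrarily small). By countable subadditivity m*(I) <= m*(I cap Q) + m*(I \ Q), hence m*(I \ Q) >= m(I) = 6/5. The reverse inequality m*(I \ Q) <= m*(I) = 6/5 is trivial since (I \ Q) is a subset of I. Therefore m*(I \ Q) = 6/5.

6/5


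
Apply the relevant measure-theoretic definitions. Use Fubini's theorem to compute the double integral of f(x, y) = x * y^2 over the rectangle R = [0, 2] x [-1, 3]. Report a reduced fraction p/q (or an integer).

f(x, y) is a tensor product of a function of x and a function of y, and both factors are bounded continuous (hence Lebesgue integrable) on the rectangle, so Fubini's theorem applies:
  integral_R f d(m x m) = (integral_a1^b1 x dx) * (integral_a2^b2 y^2 dy).
Inner integral in x: integral_{0}^{2} x dx = (2^2 - 0^2)/2
  = 2.
Inner integral in y: integral_{-1}^{3} y^2 dy = (3^3 - (-1)^3)/3
  = 28/3.
Product: (2) * (28/3) = 56/3.

56/3


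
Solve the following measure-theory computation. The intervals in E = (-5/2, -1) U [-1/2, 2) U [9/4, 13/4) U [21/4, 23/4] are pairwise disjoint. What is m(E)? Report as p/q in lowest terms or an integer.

For pairwise disjoint intervals, m(union_i I_i) = sum_i m(I_i),
and m is invariant under swapping open/closed endpoints (single points have measure 0).
So m(E) = sum_i (b_i - a_i).
  I_1 has length -1 - (-5/2) = 3/2.
  I_2 has length 2 - (-1/2) = 5/2.
  I_3 has length 13/4 - 9/4 = 1.
  I_4 has length 23/4 - 21/4 = 1/2.
Summing:
  m(E) = 3/2 + 5/2 + 1 + 1/2 = 11/2.

11/2


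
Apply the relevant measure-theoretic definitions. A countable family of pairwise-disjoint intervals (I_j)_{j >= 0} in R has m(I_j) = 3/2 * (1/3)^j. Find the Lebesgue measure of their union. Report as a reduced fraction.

By countable additivity of the Lebesgue measure on pairwise disjoint measurable sets,
  m(union_{j >= 0} I_j) = sum_{j >= 0} m(I_j) = sum_{j >= 0} a * r^j,
  with a = 3/2 and r = 1/3.
Since 0 < r = 1/3 < 1, the geometric series converges:
  sum_{j >= 0} a * r^j = a / (1 - r).
  = 3/2 / (1 - 1/3)
  = 3/2 / (2/3)
  = 9/4.

9/4


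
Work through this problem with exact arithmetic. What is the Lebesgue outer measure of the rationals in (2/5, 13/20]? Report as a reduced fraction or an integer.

The set Q cap (2/5, 13/20] is countable (a subset of the countable set Q). Lebesgue outer measure of any countable set is 0: each singleton {q} has m*({q}) = 0, and by countable subadditivity m*(union_k {q_k}) <= sum_k m*({q_k}) = sum_k 0 = 0. The reverse inequality m*(E) >= 0 is automatic. So m*(Q cap (2/5, 13/20]) = 0.

0


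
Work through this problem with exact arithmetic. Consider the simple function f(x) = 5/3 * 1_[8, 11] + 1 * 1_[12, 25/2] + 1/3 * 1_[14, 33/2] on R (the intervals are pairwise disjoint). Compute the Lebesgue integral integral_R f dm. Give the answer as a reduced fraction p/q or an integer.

For a simple function f = sum_i c_i * 1_{A_i} with disjoint A_i,
  integral f dm = sum_i c_i * m(A_i).
Lengths of the A_i:
  m(A_1) = 11 - 8 = 3.
  m(A_2) = 25/2 - 12 = 1/2.
  m(A_3) = 33/2 - 14 = 5/2.
Contributions c_i * m(A_i):
  (5/3) * (3) = 5.
  (1) * (1/2) = 1/2.
  (1/3) * (5/2) = 5/6.
Total: 5 + 1/2 + 5/6 = 19/3.

19/3


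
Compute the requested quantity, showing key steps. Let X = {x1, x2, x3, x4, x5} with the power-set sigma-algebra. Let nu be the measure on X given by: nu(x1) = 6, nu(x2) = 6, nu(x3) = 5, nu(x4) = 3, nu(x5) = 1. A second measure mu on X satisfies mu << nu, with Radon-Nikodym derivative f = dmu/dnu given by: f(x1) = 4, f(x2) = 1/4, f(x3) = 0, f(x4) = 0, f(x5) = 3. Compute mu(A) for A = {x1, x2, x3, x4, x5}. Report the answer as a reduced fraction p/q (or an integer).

By the defining property of the Radon-Nikodym derivative, for every measurable set A,
  mu(A) = integral_A f dnu.
Since nu is a discrete measure concentrated on the atoms of X, the integral over A reduces to the sum
  mu(A) = sum_{x in A} f(x) * nu({x}).
Computing each term:
  x1: f(x1) * nu(x1) = 4 * 6 = 24.
  x2: f(x2) * nu(x2) = 1/4 * 6 = 3/2.
  x3: f(x3) * nu(x3) = 0 * 5 = 0.
  x4: f(x4) * nu(x4) = 0 * 3 = 0.
  x5: f(x5) * nu(x5) = 3 * 1 = 3.
Summing: mu(A) = 24 + 3/2 + 0 + 0 + 3 = 57/2.

57/2


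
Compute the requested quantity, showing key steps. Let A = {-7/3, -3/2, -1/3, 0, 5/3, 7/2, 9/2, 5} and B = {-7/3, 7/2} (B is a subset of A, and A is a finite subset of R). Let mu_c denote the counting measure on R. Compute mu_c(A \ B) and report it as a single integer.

Counting measure assigns mu_c(E) = |E| (number of elements) when E is finite. For B subset A, A \ B is the set of elements of A not in B, so |A \ B| = |A| - |B|.
|A| = 8, |B| = 2, so mu_c(A \ B) = 8 - 2 = 6.

6


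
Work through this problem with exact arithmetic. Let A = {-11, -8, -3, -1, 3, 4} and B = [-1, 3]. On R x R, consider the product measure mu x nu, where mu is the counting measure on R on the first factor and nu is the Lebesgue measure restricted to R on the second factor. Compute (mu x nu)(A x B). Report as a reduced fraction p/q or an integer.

For a measurable rectangle A x B, the product measure satisfies
  (mu x nu)(A x B) = mu(A) * nu(B).
  mu(A) = 6.
  nu(B) = 4.
  (mu x nu)(A x B) = 6 * 4 = 24.

24


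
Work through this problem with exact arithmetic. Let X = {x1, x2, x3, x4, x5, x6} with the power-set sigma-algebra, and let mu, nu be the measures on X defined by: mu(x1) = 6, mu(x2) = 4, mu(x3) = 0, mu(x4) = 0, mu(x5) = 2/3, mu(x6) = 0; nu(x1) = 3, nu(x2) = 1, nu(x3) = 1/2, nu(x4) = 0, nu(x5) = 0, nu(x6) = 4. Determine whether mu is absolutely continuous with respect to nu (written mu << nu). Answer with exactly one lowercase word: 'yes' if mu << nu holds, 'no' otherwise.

mu << nu means: every nu-null measurable set is also mu-null; equivalently, for every atom x, if nu({x}) = 0 then mu({x}) = 0.
Checking each atom:
  x1: nu = 3 > 0 -> no constraint.
  x2: nu = 1 > 0 -> no constraint.
  x3: nu = 1/2 > 0 -> no constraint.
  x4: nu = 0, mu = 0 -> consistent with mu << nu.
  x5: nu = 0, mu = 2/3 > 0 -> violates mu << nu.
  x6: nu = 4 > 0 -> no constraint.
The atom(s) x5 violate the condition (nu = 0 but mu > 0). Therefore mu is NOT absolutely continuous w.r.t. nu.

no


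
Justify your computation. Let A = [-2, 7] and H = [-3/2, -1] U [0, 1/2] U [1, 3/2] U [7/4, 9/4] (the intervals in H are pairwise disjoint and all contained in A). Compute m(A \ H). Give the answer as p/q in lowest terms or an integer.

The ambient interval has length m(A) = 7 - (-2) = 9.
Since the holes are disjoint and sit inside A, by finite additivity
  m(H) = sum_i (b_i - a_i), and m(A \ H) = m(A) - m(H).
Computing the hole measures:
  m(H_1) = -1 - (-3/2) = 1/2.
  m(H_2) = 1/2 - 0 = 1/2.
  m(H_3) = 3/2 - 1 = 1/2.
  m(H_4) = 9/4 - 7/4 = 1/2.
Summed: m(H) = 1/2 + 1/2 + 1/2 + 1/2 = 2.
So m(A \ H) = 9 - 2 = 7.

7


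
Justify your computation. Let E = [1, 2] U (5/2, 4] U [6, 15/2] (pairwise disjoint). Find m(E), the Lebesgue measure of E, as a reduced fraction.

For pairwise disjoint intervals, m(union_i I_i) = sum_i m(I_i),
and m is invariant under swapping open/closed endpoints (single points have measure 0).
So m(E) = sum_i (b_i - a_i).
  I_1 has length 2 - 1 = 1.
  I_2 has length 4 - 5/2 = 3/2.
  I_3 has length 15/2 - 6 = 3/2.
Summing:
  m(E) = 1 + 3/2 + 3/2 = 4.

4


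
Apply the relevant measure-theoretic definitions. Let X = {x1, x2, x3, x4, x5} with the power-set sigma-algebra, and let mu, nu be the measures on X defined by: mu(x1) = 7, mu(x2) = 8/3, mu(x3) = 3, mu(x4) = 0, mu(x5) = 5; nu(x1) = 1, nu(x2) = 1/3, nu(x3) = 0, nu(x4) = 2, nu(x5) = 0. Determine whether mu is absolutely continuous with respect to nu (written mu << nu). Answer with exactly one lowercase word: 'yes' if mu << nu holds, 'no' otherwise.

mu << nu means: every nu-null measurable set is also mu-null; equivalently, for every atom x, if nu({x}) = 0 then mu({x}) = 0.
Checking each atom:
  x1: nu = 1 > 0 -> no constraint.
  x2: nu = 1/3 > 0 -> no constraint.
  x3: nu = 0, mu = 3 > 0 -> violates mu << nu.
  x4: nu = 2 > 0 -> no constraint.
  x5: nu = 0, mu = 5 > 0 -> violates mu << nu.
The atom(s) x3, x5 violate the condition (nu = 0 but mu > 0). Therefore mu is NOT absolutely continuous w.r.t. nu.

no


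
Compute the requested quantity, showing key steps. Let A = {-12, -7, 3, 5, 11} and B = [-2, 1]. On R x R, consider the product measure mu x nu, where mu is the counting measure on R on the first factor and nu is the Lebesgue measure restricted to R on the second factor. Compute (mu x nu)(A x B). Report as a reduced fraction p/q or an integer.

For a measurable rectangle A x B, the product measure satisfies
  (mu x nu)(A x B) = mu(A) * nu(B).
  mu(A) = 5.
  nu(B) = 3.
  (mu x nu)(A x B) = 5 * 3 = 15.

15


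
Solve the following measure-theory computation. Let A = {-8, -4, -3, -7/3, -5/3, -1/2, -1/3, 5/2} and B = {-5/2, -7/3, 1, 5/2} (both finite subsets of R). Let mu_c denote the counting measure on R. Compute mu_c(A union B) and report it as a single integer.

Counting measure on a finite set equals cardinality. By inclusion-exclusion, |A union B| = |A| + |B| - |A cap B|.
|A| = 8, |B| = 4, |A cap B| = 2.
So mu_c(A union B) = 8 + 4 - 2 = 10.

10


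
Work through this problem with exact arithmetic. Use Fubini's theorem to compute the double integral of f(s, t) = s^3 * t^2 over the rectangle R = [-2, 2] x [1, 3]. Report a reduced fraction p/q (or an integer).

f(s, t) is a tensor product of a function of s and a function of t, and both factors are bounded continuous (hence Lebesgue integrable) on the rectangle, so Fubini's theorem applies:
  integral_R f d(m x m) = (integral_a1^b1 s^3 ds) * (integral_a2^b2 t^2 dt).
Inner integral in s: integral_{-2}^{2} s^3 ds = (2^4 - (-2)^4)/4
  = 0.
Inner integral in t: integral_{1}^{3} t^2 dt = (3^3 - 1^3)/3
  = 26/3.
Product: (0) * (26/3) = 0.

0


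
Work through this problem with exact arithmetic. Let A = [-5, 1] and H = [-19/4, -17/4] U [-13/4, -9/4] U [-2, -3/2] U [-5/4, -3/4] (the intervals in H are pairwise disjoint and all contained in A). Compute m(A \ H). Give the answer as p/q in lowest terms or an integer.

The ambient interval has length m(A) = 1 - (-5) = 6.
Since the holes are disjoint and sit inside A, by finite additivity
  m(H) = sum_i (b_i - a_i), and m(A \ H) = m(A) - m(H).
Computing the hole measures:
  m(H_1) = -17/4 - (-19/4) = 1/2.
  m(H_2) = -9/4 - (-13/4) = 1.
  m(H_3) = -3/2 - (-2) = 1/2.
  m(H_4) = -3/4 - (-5/4) = 1/2.
Summed: m(H) = 1/2 + 1 + 1/2 + 1/2 = 5/2.
So m(A \ H) = 6 - 5/2 = 7/2.

7/2


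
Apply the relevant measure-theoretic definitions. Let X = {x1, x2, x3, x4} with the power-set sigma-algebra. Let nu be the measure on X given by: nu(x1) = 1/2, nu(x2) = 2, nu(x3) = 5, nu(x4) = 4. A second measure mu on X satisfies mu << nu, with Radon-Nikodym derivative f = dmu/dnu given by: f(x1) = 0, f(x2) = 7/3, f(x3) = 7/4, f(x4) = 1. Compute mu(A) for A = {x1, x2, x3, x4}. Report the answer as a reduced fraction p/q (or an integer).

By the defining property of the Radon-Nikodym derivative, for every measurable set A,
  mu(A) = integral_A f dnu.
Since nu is a discrete measure concentrated on the atoms of X, the integral over A reduces to the sum
  mu(A) = sum_{x in A} f(x) * nu({x}).
Computing each term:
  x1: f(x1) * nu(x1) = 0 * 1/2 = 0.
  x2: f(x2) * nu(x2) = 7/3 * 2 = 14/3.
  x3: f(x3) * nu(x3) = 7/4 * 5 = 35/4.
  x4: f(x4) * nu(x4) = 1 * 4 = 4.
Summing: mu(A) = 0 + 14/3 + 35/4 + 4 = 209/12.

209/12


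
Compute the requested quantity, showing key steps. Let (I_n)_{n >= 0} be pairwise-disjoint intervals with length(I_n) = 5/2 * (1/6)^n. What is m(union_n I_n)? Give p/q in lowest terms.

By countable additivity of the Lebesgue measure on pairwise disjoint measurable sets,
  m(union_{n >= 0} I_n) = sum_{n >= 0} m(I_n) = sum_{n >= 0} a * r^n,
  with a = 5/2 and r = 1/6.
Since 0 < r = 1/6 < 1, the geometric series converges:
  sum_{n >= 0} a * r^n = a / (1 - r).
  = 5/2 / (1 - 1/6)
  = 5/2 / (5/6)
  = 3.

3


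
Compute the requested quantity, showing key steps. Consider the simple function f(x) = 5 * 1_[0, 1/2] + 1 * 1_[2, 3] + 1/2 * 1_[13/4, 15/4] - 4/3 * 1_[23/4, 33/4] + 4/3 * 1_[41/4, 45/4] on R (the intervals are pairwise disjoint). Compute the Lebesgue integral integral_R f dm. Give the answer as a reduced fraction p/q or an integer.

For a simple function f = sum_i c_i * 1_{A_i} with disjoint A_i,
  integral f dm = sum_i c_i * m(A_i).
Lengths of the A_i:
  m(A_1) = 1/2 - 0 = 1/2.
  m(A_2) = 3 - 2 = 1.
  m(A_3) = 15/4 - 13/4 = 1/2.
  m(A_4) = 33/4 - 23/4 = 5/2.
  m(A_5) = 45/4 - 41/4 = 1.
Contributions c_i * m(A_i):
  (5) * (1/2) = 5/2.
  (1) * (1) = 1.
  (1/2) * (1/2) = 1/4.
  (-4/3) * (5/2) = -10/3.
  (4/3) * (1) = 4/3.
Total: 5/2 + 1 + 1/4 - 10/3 + 4/3 = 7/4.

7/4


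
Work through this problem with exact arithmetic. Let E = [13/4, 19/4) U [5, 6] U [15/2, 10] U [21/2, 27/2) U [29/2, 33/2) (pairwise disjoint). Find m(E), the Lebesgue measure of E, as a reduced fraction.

For pairwise disjoint intervals, m(union_i I_i) = sum_i m(I_i),
and m is invariant under swapping open/closed endpoints (single points have measure 0).
So m(E) = sum_i (b_i - a_i).
  I_1 has length 19/4 - 13/4 = 3/2.
  I_2 has length 6 - 5 = 1.
  I_3 has length 10 - 15/2 = 5/2.
  I_4 has length 27/2 - 21/2 = 3.
  I_5 has length 33/2 - 29/2 = 2.
Summing:
  m(E) = 3/2 + 1 + 5/2 + 3 + 2 = 10.

10


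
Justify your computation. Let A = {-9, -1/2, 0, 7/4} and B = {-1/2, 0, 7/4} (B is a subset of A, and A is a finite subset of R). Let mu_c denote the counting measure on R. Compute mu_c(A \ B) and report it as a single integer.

Counting measure assigns mu_c(E) = |E| (number of elements) when E is finite. For B subset A, A \ B is the set of elements of A not in B, so |A \ B| = |A| - |B|.
|A| = 4, |B| = 3, so mu_c(A \ B) = 4 - 3 = 1.

1


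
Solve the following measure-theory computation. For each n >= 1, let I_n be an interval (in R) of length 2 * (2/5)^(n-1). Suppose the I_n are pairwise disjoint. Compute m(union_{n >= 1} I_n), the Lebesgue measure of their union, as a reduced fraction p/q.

By countable additivity of the Lebesgue measure on pairwise disjoint measurable sets,
  m(union_{n >= 1} I_n) = sum_{n >= 1} m(I_n) = sum_{n >= 1} a * r^(n-1),
  with a = 2 and r = 2/5.
Since 0 < r = 2/5 < 1, the geometric series converges:
  sum_{n >= 1} a * r^(n-1) = a / (1 - r).
  = 2 / (1 - 2/5)
  = 2 / (3/5)
  = 10/3.

10/3


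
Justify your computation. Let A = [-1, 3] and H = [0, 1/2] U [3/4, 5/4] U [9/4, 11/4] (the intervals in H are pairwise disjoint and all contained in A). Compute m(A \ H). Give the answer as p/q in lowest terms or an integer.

The ambient interval has length m(A) = 3 - (-1) = 4.
Since the holes are disjoint and sit inside A, by finite additivity
  m(H) = sum_i (b_i - a_i), and m(A \ H) = m(A) - m(H).
Computing the hole measures:
  m(H_1) = 1/2 - 0 = 1/2.
  m(H_2) = 5/4 - 3/4 = 1/2.
  m(H_3) = 11/4 - 9/4 = 1/2.
Summed: m(H) = 1/2 + 1/2 + 1/2 = 3/2.
So m(A \ H) = 4 - 3/2 = 5/2.

5/2


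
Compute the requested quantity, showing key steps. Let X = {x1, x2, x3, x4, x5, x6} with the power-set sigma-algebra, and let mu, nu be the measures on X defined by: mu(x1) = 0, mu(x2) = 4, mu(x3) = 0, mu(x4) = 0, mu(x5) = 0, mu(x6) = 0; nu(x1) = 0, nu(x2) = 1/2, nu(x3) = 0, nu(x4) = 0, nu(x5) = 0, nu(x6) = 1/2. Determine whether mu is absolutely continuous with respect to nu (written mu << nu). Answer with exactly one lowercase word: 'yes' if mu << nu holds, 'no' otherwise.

mu << nu means: every nu-null measurable set is also mu-null; equivalently, for every atom x, if nu({x}) = 0 then mu({x}) = 0.
Checking each atom:
  x1: nu = 0, mu = 0 -> consistent with mu << nu.
  x2: nu = 1/2 > 0 -> no constraint.
  x3: nu = 0, mu = 0 -> consistent with mu << nu.
  x4: nu = 0, mu = 0 -> consistent with mu << nu.
  x5: nu = 0, mu = 0 -> consistent with mu << nu.
  x6: nu = 1/2 > 0 -> no constraint.
No atom violates the condition. Therefore mu << nu.

yes


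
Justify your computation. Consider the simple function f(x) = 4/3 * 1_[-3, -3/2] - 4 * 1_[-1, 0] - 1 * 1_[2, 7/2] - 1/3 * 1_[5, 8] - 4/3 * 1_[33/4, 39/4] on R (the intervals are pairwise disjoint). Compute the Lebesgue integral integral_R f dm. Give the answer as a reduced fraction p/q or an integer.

For a simple function f = sum_i c_i * 1_{A_i} with disjoint A_i,
  integral f dm = sum_i c_i * m(A_i).
Lengths of the A_i:
  m(A_1) = -3/2 - (-3) = 3/2.
  m(A_2) = 0 - (-1) = 1.
  m(A_3) = 7/2 - 2 = 3/2.
  m(A_4) = 8 - 5 = 3.
  m(A_5) = 39/4 - 33/4 = 3/2.
Contributions c_i * m(A_i):
  (4/3) * (3/2) = 2.
  (-4) * (1) = -4.
  (-1) * (3/2) = -3/2.
  (-1/3) * (3) = -1.
  (-4/3) * (3/2) = -2.
Total: 2 - 4 - 3/2 - 1 - 2 = -13/2.

-13/2


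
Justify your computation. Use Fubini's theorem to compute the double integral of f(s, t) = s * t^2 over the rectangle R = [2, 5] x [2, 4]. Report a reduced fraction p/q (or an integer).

f(s, t) is a tensor product of a function of s and a function of t, and both factors are bounded continuous (hence Lebesgue integrable) on the rectangle, so Fubini's theorem applies:
  integral_R f d(m x m) = (integral_a1^b1 s ds) * (integral_a2^b2 t^2 dt).
Inner integral in s: integral_{2}^{5} s ds = (5^2 - 2^2)/2
  = 21/2.
Inner integral in t: integral_{2}^{4} t^2 dt = (4^3 - 2^3)/3
  = 56/3.
Product: (21/2) * (56/3) = 196.

196


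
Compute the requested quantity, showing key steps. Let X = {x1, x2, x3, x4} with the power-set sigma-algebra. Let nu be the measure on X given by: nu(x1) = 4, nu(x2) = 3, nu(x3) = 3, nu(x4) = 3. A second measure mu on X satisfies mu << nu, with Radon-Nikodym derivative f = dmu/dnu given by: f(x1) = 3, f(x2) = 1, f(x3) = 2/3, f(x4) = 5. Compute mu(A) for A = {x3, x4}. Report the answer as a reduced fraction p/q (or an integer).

By the defining property of the Radon-Nikodym derivative, for every measurable set A,
  mu(A) = integral_A f dnu.
Since nu is a discrete measure concentrated on the atoms of X, the integral over A reduces to the sum
  mu(A) = sum_{x in A} f(x) * nu({x}).
Computing each term:
  x3: f(x3) * nu(x3) = 2/3 * 3 = 2.
  x4: f(x4) * nu(x4) = 5 * 3 = 15.
Summing: mu(A) = 2 + 15 = 17.

17


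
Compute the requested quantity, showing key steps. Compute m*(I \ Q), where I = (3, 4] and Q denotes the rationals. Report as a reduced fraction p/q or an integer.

The interval I = (3, 4] has m(I) = 4 - 3 = 1 (endpoints are measure-zero, so open/closed/half-open agree). Write I = (I cap Q) u (I \ Q). The rationals in I are countable, so m*(I cap Q) = 0 (cover each rational by intervals whose total length is arbitrarily small). By countable subadditivity m*(I) <= m*(I cap Q) + m*(I \ Q), hence m*(I \ Q) >= m(I) = 1. The reverse inequality m*(I \ Q) <= m*(I) = 1 is trivial since (I \ Q) is a subset of I. Therefore m*(I \ Q) = 1.

1


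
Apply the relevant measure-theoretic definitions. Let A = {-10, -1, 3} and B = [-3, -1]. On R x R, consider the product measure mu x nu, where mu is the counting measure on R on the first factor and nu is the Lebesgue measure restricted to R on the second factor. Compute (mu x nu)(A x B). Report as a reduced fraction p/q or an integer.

For a measurable rectangle A x B, the product measure satisfies
  (mu x nu)(A x B) = mu(A) * nu(B).
  mu(A) = 3.
  nu(B) = 2.
  (mu x nu)(A x B) = 3 * 2 = 6.

6


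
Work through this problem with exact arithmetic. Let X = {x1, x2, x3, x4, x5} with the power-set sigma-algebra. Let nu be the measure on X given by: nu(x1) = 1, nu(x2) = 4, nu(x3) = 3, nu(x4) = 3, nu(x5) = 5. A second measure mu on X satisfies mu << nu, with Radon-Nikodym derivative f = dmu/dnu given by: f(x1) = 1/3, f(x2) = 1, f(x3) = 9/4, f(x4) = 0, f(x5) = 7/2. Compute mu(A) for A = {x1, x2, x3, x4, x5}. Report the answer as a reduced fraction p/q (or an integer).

By the defining property of the Radon-Nikodym derivative, for every measurable set A,
  mu(A) = integral_A f dnu.
Since nu is a discrete measure concentrated on the atoms of X, the integral over A reduces to the sum
  mu(A) = sum_{x in A} f(x) * nu({x}).
Computing each term:
  x1: f(x1) * nu(x1) = 1/3 * 1 = 1/3.
  x2: f(x2) * nu(x2) = 1 * 4 = 4.
  x3: f(x3) * nu(x3) = 9/4 * 3 = 27/4.
  x4: f(x4) * nu(x4) = 0 * 3 = 0.
  x5: f(x5) * nu(x5) = 7/2 * 5 = 35/2.
Summing: mu(A) = 1/3 + 4 + 27/4 + 0 + 35/2 = 343/12.

343/12


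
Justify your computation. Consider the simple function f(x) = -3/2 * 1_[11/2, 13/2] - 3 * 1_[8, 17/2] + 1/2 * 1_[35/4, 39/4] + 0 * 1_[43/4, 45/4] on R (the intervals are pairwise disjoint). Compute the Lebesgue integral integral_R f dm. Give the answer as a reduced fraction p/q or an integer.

For a simple function f = sum_i c_i * 1_{A_i} with disjoint A_i,
  integral f dm = sum_i c_i * m(A_i).
Lengths of the A_i:
  m(A_1) = 13/2 - 11/2 = 1.
  m(A_2) = 17/2 - 8 = 1/2.
  m(A_3) = 39/4 - 35/4 = 1.
  m(A_4) = 45/4 - 43/4 = 1/2.
Contributions c_i * m(A_i):
  (-3/2) * (1) = -3/2.
  (-3) * (1/2) = -3/2.
  (1/2) * (1) = 1/2.
  (0) * (1/2) = 0.
Total: -3/2 - 3/2 + 1/2 + 0 = -5/2.

-5/2


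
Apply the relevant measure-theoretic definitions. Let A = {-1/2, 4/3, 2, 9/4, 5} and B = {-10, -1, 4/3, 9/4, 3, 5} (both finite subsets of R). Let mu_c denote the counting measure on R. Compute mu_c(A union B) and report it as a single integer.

Counting measure on a finite set equals cardinality. By inclusion-exclusion, |A union B| = |A| + |B| - |A cap B|.
|A| = 5, |B| = 6, |A cap B| = 3.
So mu_c(A union B) = 5 + 6 - 3 = 8.

8


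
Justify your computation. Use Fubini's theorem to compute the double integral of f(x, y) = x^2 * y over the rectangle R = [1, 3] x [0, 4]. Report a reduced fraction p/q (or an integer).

f(x, y) is a tensor product of a function of x and a function of y, and both factors are bounded continuous (hence Lebesgue integrable) on the rectangle, so Fubini's theorem applies:
  integral_R f d(m x m) = (integral_a1^b1 x^2 dx) * (integral_a2^b2 y dy).
Inner integral in x: integral_{1}^{3} x^2 dx = (3^3 - 1^3)/3
  = 26/3.
Inner integral in y: integral_{0}^{4} y dy = (4^2 - 0^2)/2
  = 8.
Product: (26/3) * (8) = 208/3.

208/3


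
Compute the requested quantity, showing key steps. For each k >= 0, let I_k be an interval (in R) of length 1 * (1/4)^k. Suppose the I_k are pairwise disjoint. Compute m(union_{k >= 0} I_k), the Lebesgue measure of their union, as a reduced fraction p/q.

By countable additivity of the Lebesgue measure on pairwise disjoint measurable sets,
  m(union_{k >= 0} I_k) = sum_{k >= 0} m(I_k) = sum_{k >= 0} a * r^k,
  with a = 1 and r = 1/4.
Since 0 < r = 1/4 < 1, the geometric series converges:
  sum_{k >= 0} a * r^k = a / (1 - r).
  = 1 / (1 - 1/4)
  = 1 / (3/4)
  = 4/3.

4/3


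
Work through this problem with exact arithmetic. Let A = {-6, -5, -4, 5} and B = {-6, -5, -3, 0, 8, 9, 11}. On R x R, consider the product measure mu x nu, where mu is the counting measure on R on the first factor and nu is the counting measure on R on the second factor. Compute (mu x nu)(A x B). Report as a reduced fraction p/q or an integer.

For a measurable rectangle A x B, the product measure satisfies
  (mu x nu)(A x B) = mu(A) * nu(B).
  mu(A) = 4.
  nu(B) = 7.
  (mu x nu)(A x B) = 4 * 7 = 28.

28


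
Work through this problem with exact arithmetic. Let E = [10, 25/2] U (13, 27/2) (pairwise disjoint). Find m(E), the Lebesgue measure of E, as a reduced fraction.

For pairwise disjoint intervals, m(union_i I_i) = sum_i m(I_i),
and m is invariant under swapping open/closed endpoints (single points have measure 0).
So m(E) = sum_i (b_i - a_i).
  I_1 has length 25/2 - 10 = 5/2.
  I_2 has length 27/2 - 13 = 1/2.
Summing:
  m(E) = 5/2 + 1/2 = 3.

3


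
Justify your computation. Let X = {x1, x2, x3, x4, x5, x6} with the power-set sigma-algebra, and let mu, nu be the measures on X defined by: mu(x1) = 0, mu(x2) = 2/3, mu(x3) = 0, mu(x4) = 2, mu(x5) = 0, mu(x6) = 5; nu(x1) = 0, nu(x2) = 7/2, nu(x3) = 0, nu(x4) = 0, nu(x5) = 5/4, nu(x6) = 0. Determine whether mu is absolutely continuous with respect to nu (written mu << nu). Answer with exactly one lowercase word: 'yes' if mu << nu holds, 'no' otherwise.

mu << nu means: every nu-null measurable set is also mu-null; equivalently, for every atom x, if nu({x}) = 0 then mu({x}) = 0.
Checking each atom:
  x1: nu = 0, mu = 0 -> consistent with mu << nu.
  x2: nu = 7/2 > 0 -> no constraint.
  x3: nu = 0, mu = 0 -> consistent with mu << nu.
  x4: nu = 0, mu = 2 > 0 -> violates mu << nu.
  x5: nu = 5/4 > 0 -> no constraint.
  x6: nu = 0, mu = 5 > 0 -> violates mu << nu.
The atom(s) x4, x6 violate the condition (nu = 0 but mu > 0). Therefore mu is NOT absolutely continuous w.r.t. nu.

no


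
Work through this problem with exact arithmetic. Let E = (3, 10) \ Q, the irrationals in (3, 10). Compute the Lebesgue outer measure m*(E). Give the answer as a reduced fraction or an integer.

The interval I = (3, 10) has m(I) = 10 - 3 = 7 (endpoints are measure-zero, so open/closed/half-open agree). Write I = (I cap Q) u (I \ Q). The rationals in I are countable, so m*(I cap Q) = 0 (cover each rational by intervals whose total length is arbitrarily small). By countable subadditivity m*(I) <= m*(I cap Q) + m*(I \ Q), hence m*(I \ Q) >= m(I) = 7. The reverse inequality m*(I \ Q) <= m*(I) = 7 is trivial since (I \ Q) is a subset of I. Therefore m*(I \ Q) = 7.

7


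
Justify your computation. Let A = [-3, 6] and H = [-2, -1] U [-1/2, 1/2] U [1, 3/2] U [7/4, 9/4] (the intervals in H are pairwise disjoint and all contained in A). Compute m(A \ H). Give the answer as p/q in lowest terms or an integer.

The ambient interval has length m(A) = 6 - (-3) = 9.
Since the holes are disjoint and sit inside A, by finite additivity
  m(H) = sum_i (b_i - a_i), and m(A \ H) = m(A) - m(H).
Computing the hole measures:
  m(H_1) = -1 - (-2) = 1.
  m(H_2) = 1/2 - (-1/2) = 1.
  m(H_3) = 3/2 - 1 = 1/2.
  m(H_4) = 9/4 - 7/4 = 1/2.
Summed: m(H) = 1 + 1 + 1/2 + 1/2 = 3.
So m(A \ H) = 9 - 3 = 6.

6


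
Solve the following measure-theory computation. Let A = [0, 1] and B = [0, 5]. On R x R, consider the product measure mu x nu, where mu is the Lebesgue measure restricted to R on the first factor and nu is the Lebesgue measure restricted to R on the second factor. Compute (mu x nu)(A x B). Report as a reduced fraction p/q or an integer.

For a measurable rectangle A x B, the product measure satisfies
  (mu x nu)(A x B) = mu(A) * nu(B).
  mu(A) = 1.
  nu(B) = 5.
  (mu x nu)(A x B) = 1 * 5 = 5.

5


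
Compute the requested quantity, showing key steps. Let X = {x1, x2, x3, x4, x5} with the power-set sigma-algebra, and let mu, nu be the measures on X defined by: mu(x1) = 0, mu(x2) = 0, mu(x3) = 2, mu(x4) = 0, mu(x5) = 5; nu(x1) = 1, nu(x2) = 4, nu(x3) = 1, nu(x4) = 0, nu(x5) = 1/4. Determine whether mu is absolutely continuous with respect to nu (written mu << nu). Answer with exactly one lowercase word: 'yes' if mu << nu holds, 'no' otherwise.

mu << nu means: every nu-null measurable set is also mu-null; equivalently, for every atom x, if nu({x}) = 0 then mu({x}) = 0.
Checking each atom:
  x1: nu = 1 > 0 -> no constraint.
  x2: nu = 4 > 0 -> no constraint.
  x3: nu = 1 > 0 -> no constraint.
  x4: nu = 0, mu = 0 -> consistent with mu << nu.
  x5: nu = 1/4 > 0 -> no constraint.
No atom violates the condition. Therefore mu << nu.

yes
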